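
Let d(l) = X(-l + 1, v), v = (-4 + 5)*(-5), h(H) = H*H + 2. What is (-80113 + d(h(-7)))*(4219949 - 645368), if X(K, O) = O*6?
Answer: -286477645083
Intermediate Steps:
h(H) = 2 + H**2 (h(H) = H**2 + 2 = 2 + H**2)
v = -5 (v = 1*(-5) = -5)
X(K, O) = 6*O
d(l) = -30 (d(l) = 6*(-5) = -30)
(-80113 + d(h(-7)))*(4219949 - 645368) = (-80113 - 30)*(4219949 - 645368) = -80143*3574581 = -286477645083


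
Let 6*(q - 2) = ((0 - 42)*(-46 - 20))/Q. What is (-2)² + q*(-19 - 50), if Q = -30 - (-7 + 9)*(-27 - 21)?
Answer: -617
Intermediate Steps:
Q = 66 (Q = -30 - 2*(-48) = -30 - 1*(-96) = -30 + 96 = 66)
q = 9 (q = 2 + (((0 - 42)*(-46 - 20))/66)/6 = 2 + (-42*(-66)*(1/66))/6 = 2 + (2772*(1/66))/6 = 2 + (⅙)*42 = 2 + 7 = 9)
(-2)² + q*(-19 - 50) = (-2)² + 9*(-19 - 50) = 4 + 9*(-69) = 4 - 621 = -617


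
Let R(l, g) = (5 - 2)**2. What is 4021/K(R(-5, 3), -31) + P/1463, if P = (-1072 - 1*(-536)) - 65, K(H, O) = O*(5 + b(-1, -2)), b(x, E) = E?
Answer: -5938616/136059 ≈ -43.647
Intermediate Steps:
R(l, g) = 9 (R(l, g) = 3**2 = 9)
K(H, O) = 3*O (K(H, O) = O*(5 - 2) = O*3 = 3*O)
P = -601 (P = (-1072 + 536) - 65 = -536 - 65 = -601)
4021/K(R(-5, 3), -31) + P/1463 = 4021/((3*(-31))) - 601/1463 = 4021/(-93) - 601*1/1463 = 4021*(-1/93) - 601/1463 = -4021/93 - 601/1463 = -5938616/136059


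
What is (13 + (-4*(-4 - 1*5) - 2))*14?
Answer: 658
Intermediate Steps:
(13 + (-4*(-4 - 1*5) - 2))*14 = (13 + (-4*(-4 - 5) - 2))*14 = (13 + (-4*(-9) - 2))*14 = (13 + (36 - 2))*14 = (13 + 34)*14 = 47*14 = 658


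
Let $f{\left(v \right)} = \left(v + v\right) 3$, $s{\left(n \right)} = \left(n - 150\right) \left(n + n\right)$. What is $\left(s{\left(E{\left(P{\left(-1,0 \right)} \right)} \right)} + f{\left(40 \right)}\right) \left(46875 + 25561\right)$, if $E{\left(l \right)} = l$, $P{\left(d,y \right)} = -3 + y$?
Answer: $83880888$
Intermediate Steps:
$s{\left(n \right)} = 2 n \left(-150 + n\right)$ ($s{\left(n \right)} = \left(-150 + n\right) 2 n = 2 n \left(-150 + n\right)$)
$f{\left(v \right)} = 6 v$ ($f{\left(v \right)} = 2 v 3 = 6 v$)
$\left(s{\left(E{\left(P{\left(-1,0 \right)} \right)} \right)} + f{\left(40 \right)}\right) \left(46875 + 25561\right) = \left(2 \left(-3 + 0\right) \left(-150 + \left(-3 + 0\right)\right) + 6 \cdot 40\right) \left(46875 + 25561\right) = \left(2 \left(-3\right) \left(-150 - 3\right) + 240\right) 72436 = \left(2 \left(-3\right) \left(-153\right) + 240\right) 72436 = \left(918 + 240\right) 72436 = 1158 \cdot 72436 = 83880888$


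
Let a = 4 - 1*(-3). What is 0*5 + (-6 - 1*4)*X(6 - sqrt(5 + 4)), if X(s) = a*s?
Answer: -210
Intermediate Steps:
a = 7 (a = 4 + 3 = 7)
X(s) = 7*s
0*5 + (-6 - 1*4)*X(6 - sqrt(5 + 4)) = 0*5 + (-6 - 1*4)*(7*(6 - sqrt(5 + 4))) = 0 + (-6 - 4)*(7*(6 - sqrt(9))) = 0 - 70*(6 - 1*3) = 0 - 70*(6 - 3) = 0 - 70*3 = 0 - 10*21 = 0 - 210 = -210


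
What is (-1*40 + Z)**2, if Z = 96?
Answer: 3136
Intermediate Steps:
(-1*40 + Z)**2 = (-1*40 + 96)**2 = (-40 + 96)**2 = 56**2 = 3136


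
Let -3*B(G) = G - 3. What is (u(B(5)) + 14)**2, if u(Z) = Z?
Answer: 1600/9 ≈ 177.78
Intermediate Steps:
B(G) = 1 - G/3 (B(G) = -(G - 3)/3 = -(-3 + G)/3 = 1 - G/3)
(u(B(5)) + 14)**2 = ((1 - 1/3*5) + 14)**2 = ((1 - 5/3) + 14)**2 = (-2/3 + 14)**2 = (40/3)**2 = 1600/9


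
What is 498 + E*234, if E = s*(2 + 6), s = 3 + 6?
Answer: 17346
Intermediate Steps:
s = 9
E = 72 (E = 9*(2 + 6) = 9*8 = 72)
498 + E*234 = 498 + 72*234 = 498 + 16848 = 17346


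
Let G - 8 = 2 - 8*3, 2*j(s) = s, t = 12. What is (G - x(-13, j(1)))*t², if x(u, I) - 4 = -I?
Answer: -2520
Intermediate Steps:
j(s) = s/2
G = -14 (G = 8 + (2 - 8*3) = 8 + (2 - 24) = 8 - 22 = -14)
x(u, I) = 4 - I
(G - x(-13, j(1)))*t² = (-14 - (4 - 1/2))*12² = (-14 - (4 - 1*½))*144 = (-14 - (4 - ½))*144 = (-14 - 1*7/2)*144 = (-14 - 7/2)*144 = -35/2*144 = -2520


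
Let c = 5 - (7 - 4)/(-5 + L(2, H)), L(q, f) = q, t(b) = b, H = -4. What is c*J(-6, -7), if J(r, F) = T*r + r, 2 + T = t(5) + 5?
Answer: -324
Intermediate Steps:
T = 8 (T = -2 + (5 + 5) = -2 + 10 = 8)
J(r, F) = 9*r (J(r, F) = 8*r + r = 9*r)
c = 6 (c = 5 - (7 - 4)/(-5 + 2) = 5 - 3/(-3) = 5 - 3*(-1)/3 = 5 - 1*(-1) = 5 + 1 = 6)
c*J(-6, -7) = 6*(9*(-6)) = 6*(-54) = -324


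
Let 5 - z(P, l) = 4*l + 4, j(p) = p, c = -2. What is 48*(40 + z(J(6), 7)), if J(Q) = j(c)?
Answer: 624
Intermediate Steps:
J(Q) = -2
z(P, l) = 1 - 4*l (z(P, l) = 5 - (4*l + 4) = 5 - (4 + 4*l) = 5 + (-4 - 4*l) = 1 - 4*l)
48*(40 + z(J(6), 7)) = 48*(40 + (1 - 4*7)) = 48*(40 + (1 - 28)) = 48*(40 - 27) = 48*13 = 624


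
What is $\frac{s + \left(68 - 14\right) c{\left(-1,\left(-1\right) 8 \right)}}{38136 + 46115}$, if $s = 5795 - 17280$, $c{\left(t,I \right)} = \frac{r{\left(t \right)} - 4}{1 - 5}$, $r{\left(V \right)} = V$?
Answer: $- \frac{22835}{168502} \approx -0.13552$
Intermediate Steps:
$c{\left(t,I \right)} = 1 - \frac{t}{4}$ ($c{\left(t,I \right)} = \frac{t - 4}{1 - 5} = \frac{-4 + t}{-4} = \left(-4 + t\right) \left(- \frac{1}{4}\right) = 1 - \frac{t}{4}$)
$s = -11485$
$\frac{s + \left(68 - 14\right) c{\left(-1,\left(-1\right) 8 \right)}}{38136 + 46115} = \frac{-11485 + \left(68 - 14\right) \left(1 - - \frac{1}{4}\right)}{38136 + 46115} = \frac{-11485 + 54 \left(1 + \frac{1}{4}\right)}{84251} = \left(-11485 + 54 \cdot \frac{5}{4}\right) \frac{1}{84251} = \left(-11485 + \frac{135}{2}\right) \frac{1}{84251} = \left(- \frac{22835}{2}\right) \frac{1}{84251} = - \frac{22835}{168502}$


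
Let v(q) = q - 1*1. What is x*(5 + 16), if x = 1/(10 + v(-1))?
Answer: 21/8 ≈ 2.6250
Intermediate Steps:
v(q) = -1 + q (v(q) = q - 1 = -1 + q)
x = 1/8 (x = 1/(10 + (-1 - 1)) = 1/(10 - 2) = 1/8 ≈ 0.12500)
x*(5 + 16) = (5 + 16)/8 = (1/8)*21 = 21/8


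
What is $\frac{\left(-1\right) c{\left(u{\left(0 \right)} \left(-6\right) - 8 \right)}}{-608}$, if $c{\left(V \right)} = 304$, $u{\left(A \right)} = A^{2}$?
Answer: $\frac{1}{2} \approx 0.5$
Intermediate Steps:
$\frac{\left(-1\right) c{\left(u{\left(0 \right)} \left(-6\right) - 8 \right)}}{-608} = \frac{\left(-1\right) 304}{-608} = \left(-304\right) \left(- \frac{1}{608}\right) = \frac{1}{2}$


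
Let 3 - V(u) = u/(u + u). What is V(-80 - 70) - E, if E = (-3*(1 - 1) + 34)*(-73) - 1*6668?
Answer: 18305/2 ≈ 9152.5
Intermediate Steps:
E = -9150 (E = (-3*0 + 34)*(-73) - 6668 = (0 + 34)*(-73) - 6668 = 34*(-73) - 6668 = -2482 - 6668 = -9150)
V(u) = 5/2 (V(u) = 3 - u/(u + u) = 3 - u/(2*u) = 3 - 1/(2*u)*u = 3 - 1*½ = 3 - ½ = 5/2)
V(-80 - 70) - E = 5/2 - 1*(-9150) = 5/2 + 9150 = 18305/2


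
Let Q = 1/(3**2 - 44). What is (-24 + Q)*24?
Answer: -20184/35 ≈ -576.69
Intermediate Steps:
Q = -1/35 (Q = 1/(9 - 44) = 1/(-35) = -1/35 ≈ -0.028571)
(-24 + Q)*24 = (-24 - 1/35)*24 = -841/35*24 = -20184/35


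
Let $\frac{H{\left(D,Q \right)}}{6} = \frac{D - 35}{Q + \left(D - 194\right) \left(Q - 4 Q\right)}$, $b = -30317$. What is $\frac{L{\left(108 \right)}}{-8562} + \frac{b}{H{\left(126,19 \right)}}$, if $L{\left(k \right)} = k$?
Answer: $- \frac{24072414019}{111306} \approx -2.1627 \cdot 10^{5}$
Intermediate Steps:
$H{\left(D,Q \right)} = \frac{6 \left(-35 + D\right)}{Q - 3 Q \left(-194 + D\right)}$ ($H{\left(D,Q \right)} = 6 \frac{D - 35}{Q + \left(D - 194\right) \left(Q - 4 Q\right)} = 6 \frac{-35 + D}{Q + \left(-194 + D\right) \left(- 3 Q\right)} = 6 \frac{-35 + D}{Q - 3 Q \left(-194 + D\right)} = \frac{6 \left(-35 + D\right)}{Q - 3 Q \left(-194 + D\right)}$)
$\frac{L{\left(108 \right)}}{-8562} + \frac{b}{H{\left(126,19 \right)}} = \frac{108}{-8562} - \frac{30317}{6 \cdot \frac{1}{19} \frac{1}{-583 + 3 \cdot 126} \left(35 - 126\right)} = 108 \left(- \frac{1}{8562}\right) - \frac{30317}{6 \cdot \frac{1}{19} \frac{1}{-583 + 378} \left(35 - 126\right)} = - \frac{18}{1427} - \frac{30317}{6 \cdot \frac{1}{19} \frac{1}{-205} \left(-91\right)} = - \frac{18}{1427} - \frac{30317}{6 \cdot \frac{1}{19} \left(- \frac{1}{205}\right) \left(-91\right)} = - \frac{18}{1427} - \frac{30317}{\frac{546}{3895}} = - \frac{18}{1427} - \frac{16869245}{78} = - \frac{24072414019}{111306}$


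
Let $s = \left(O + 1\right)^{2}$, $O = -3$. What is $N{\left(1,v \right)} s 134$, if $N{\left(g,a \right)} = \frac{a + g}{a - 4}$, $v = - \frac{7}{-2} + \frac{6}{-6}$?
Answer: $- \frac{3752}{3} \approx -1250.7$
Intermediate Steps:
$v = \frac{5}{2}$ ($v = \left(-7\right) \left(- \frac{1}{2}\right) + 6 \left(- \frac{1}{6}\right) = \frac{7}{2} - 1 = \frac{5}{2} \approx 2.5$)
$N{\left(g,a \right)} = \frac{a + g}{-4 + a}$
$s = 4$ ($s = \left(-3 + 1\right)^{2} = \left(-2\right)^{2} = 4$)
$N{\left(1,v \right)} s 134 = \frac{\frac{5}{2} + 1}{-4 + \frac{5}{2}} \cdot 4 \cdot 134 = \frac{1}{- \frac{3}{2}} \cdot \frac{7}{2} \cdot 4 \cdot 134 = \left(- \frac{2}{3}\right) \frac{7}{2} \cdot 4 \cdot 134 = \left(- \frac{7}{3}\right) 4 \cdot 134 = \left(- \frac{28}{3}\right) 134 = - \frac{3752}{3}$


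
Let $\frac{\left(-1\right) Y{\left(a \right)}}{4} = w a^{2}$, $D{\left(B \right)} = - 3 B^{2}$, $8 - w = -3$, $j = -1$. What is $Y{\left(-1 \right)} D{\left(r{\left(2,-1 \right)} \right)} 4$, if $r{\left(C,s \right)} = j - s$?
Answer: $0$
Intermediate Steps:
$r{\left(C,s \right)} = -1 - s$
$w = 11$ ($w = 8 - -3 = 8 + 3 = 11$)
$Y{\left(a \right)} = - 44 a^{2}$ ($Y{\left(a \right)} = - 4 \cdot 11 a^{2} = - 44 a^{2}$)
$Y{\left(-1 \right)} D{\left(r{\left(2,-1 \right)} \right)} 4 = - 44 \left(-1\right)^{2} \left(- 3 \left(-1 - -1\right)^{2}\right) 4 = \left(-44\right) 1 \left(- 3 \left(-1 + 1\right)^{2}\right) 4 = - 44 \left(- 3 \cdot 0^{2}\right) 4 = - 44 \left(\left(-3\right) 0\right) 4 = \left(-44\right) 0 \cdot 4 = 0 \cdot 4 = 0$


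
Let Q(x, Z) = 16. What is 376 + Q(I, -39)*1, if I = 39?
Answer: 392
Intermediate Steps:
376 + Q(I, -39)*1 = 376 + 16*1 = 376 + 16 = 392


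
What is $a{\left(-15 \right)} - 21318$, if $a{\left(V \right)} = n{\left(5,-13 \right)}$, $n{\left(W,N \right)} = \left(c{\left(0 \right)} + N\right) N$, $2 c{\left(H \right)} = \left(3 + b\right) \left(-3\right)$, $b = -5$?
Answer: $-21188$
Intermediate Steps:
$c{\left(H \right)} = 3$ ($c{\left(H \right)} = \frac{\left(3 - 5\right) \left(-3\right)}{2} = \frac{\left(-2\right) \left(-3\right)}{2} = \frac{1}{2} \cdot 6 = 3$)
$n{\left(W,N \right)} = N \left(3 + N\right)$ ($n{\left(W,N \right)} = \left(3 + N\right) N = N \left(3 + N\right)$)
$a{\left(V \right)} = 130$ ($a{\left(V \right)} = - 13 \left(3 - 13\right) = \left(-13\right) \left(-10\right) = 130$)
$a{\left(-15 \right)} - 21318 = 130 - 21318 = -21188$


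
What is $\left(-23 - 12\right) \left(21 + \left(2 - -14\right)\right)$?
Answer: $-1295$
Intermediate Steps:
$\left(-23 - 12\right) \left(21 + \left(2 - -14\right)\right) = - 35 \left(21 + \left(2 + 14\right)\right) = - 35 \left(21 + 16\right) = \left(-35\right) 37 = -1295$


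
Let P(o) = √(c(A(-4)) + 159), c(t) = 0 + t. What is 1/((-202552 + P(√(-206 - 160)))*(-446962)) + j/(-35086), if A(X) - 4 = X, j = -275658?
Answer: 1263729958166956071073/160848694078109410735 + √159/18337649669738290 ≈ 7.8566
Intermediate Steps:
A(X) = 4 + X
c(t) = t
P(o) = √159 (P(o) = √((4 - 4) + 159) = √(0 + 159) = √159)
1/((-202552 + P(√(-206 - 160)))*(-446962)) + j/(-35086) = 1/(-202552 + √159*(-446962)) - 275658/(-35086) = -1/446962/(-202552 + √159) - 275658*(-1/35086) = -1/(446962*(-202552 + √159)) + 137829/17543 = 137829/17543 - 1/(446962*(-202552 + √159))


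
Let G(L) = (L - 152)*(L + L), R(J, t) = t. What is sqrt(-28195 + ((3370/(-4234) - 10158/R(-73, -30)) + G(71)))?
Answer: I*sqrt(4409891887065)/10585 ≈ 198.39*I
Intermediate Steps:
G(L) = 2*L*(-152 + L) (G(L) = (-152 + L)*(2*L) = 2*L*(-152 + L))
sqrt(-28195 + ((3370/(-4234) - 10158/R(-73, -30)) + G(71))) = sqrt(-28195 + ((3370/(-4234) - 10158/(-30)) + 2*71*(-152 + 71))) = sqrt(-28195 + ((3370*(-1/4234) - 10158*(-1/30)) + 2*71*(-81))) = sqrt(-28195 + ((-1685/2117 + 1693/5) - 11502)) = sqrt(-28195 + (3575656/10585 - 11502)) = sqrt(-28195 - 118173014/10585) = sqrt(-416617089/10585) = I*sqrt(4409891887065)/10585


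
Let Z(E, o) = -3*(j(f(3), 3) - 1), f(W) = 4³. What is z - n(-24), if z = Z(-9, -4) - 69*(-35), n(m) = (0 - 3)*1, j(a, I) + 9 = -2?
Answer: 2454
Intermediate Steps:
f(W) = 64
j(a, I) = -11 (j(a, I) = -9 - 2 = -11)
Z(E, o) = 36 (Z(E, o) = -3*(-11 - 1) = -3*(-12) = 36)
n(m) = -3 (n(m) = -3*1 = -3)
z = 2451 (z = 36 - 69*(-35) = 36 + 2415 = 2451)
z - n(-24) = 2451 - 1*(-3) = 2451 + 3 = 2454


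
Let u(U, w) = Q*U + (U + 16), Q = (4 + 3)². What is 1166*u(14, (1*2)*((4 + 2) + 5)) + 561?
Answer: 835417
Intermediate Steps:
Q = 49 (Q = 7² = 49)
u(U, w) = 16 + 50*U (u(U, w) = 49*U + (U + 16) = 49*U + (16 + U) = 16 + 50*U)
1166*u(14, (1*2)*((4 + 2) + 5)) + 561 = 1166*(16 + 50*14) + 561 = 1166*(16 + 700) + 561 = 1166*716 + 561 = 834856 + 561 = 835417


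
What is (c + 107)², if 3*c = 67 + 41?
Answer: 20449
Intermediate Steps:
c = 36 (c = (67 + 41)/3 = (⅓)*108 = 36)
(c + 107)² = (36 + 107)² = 143² = 20449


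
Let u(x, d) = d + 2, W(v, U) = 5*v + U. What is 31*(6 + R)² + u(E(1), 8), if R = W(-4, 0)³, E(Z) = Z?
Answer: 1981025126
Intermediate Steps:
W(v, U) = U + 5*v
R = -8000 (R = (0 + 5*(-4))³ = (0 - 20)³ = (-20)³ = -8000)
u(x, d) = 2 + d
31*(6 + R)² + u(E(1), 8) = 31*(6 - 8000)² + (2 + 8) = 31*(-7994)² + 10 = 31*63904036 + 10 = 1981025116 + 10 = 1981025126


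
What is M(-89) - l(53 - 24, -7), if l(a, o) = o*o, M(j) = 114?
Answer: 65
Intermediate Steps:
l(a, o) = o²
M(-89) - l(53 - 24, -7) = 114 - 1*(-7)² = 114 - 1*49 = 114 - 49 = 65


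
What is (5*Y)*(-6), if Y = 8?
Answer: -240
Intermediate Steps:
(5*Y)*(-6) = (5*8)*(-6) = 40*(-6) = -240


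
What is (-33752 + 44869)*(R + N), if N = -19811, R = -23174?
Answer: -477864245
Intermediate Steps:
(-33752 + 44869)*(R + N) = (-33752 + 44869)*(-23174 - 19811) = 11117*(-42985) = -477864245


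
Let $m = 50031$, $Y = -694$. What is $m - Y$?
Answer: $50725$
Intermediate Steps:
$m - Y = 50031 - -694 = 50031 + 694 = 50725$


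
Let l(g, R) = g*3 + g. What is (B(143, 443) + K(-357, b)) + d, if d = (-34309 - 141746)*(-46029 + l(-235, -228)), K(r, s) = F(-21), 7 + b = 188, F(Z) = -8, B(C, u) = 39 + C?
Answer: 8269127469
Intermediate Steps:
b = 181 (b = -7 + 188 = 181)
l(g, R) = 4*g (l(g, R) = 3*g + g = 4*g)
K(r, s) = -8
d = 8269127295 (d = (-34309 - 141746)*(-46029 + 4*(-235)) = -176055*(-46029 - 940) = -176055*(-46969) = 8269127295)
(B(143, 443) + K(-357, b)) + d = ((39 + 143) - 8) + 8269127295 = (182 - 8) + 8269127295 = 174 + 8269127295 = 8269127469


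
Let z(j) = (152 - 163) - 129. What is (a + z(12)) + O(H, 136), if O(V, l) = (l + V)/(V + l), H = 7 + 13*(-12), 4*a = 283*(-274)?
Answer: -39049/2 ≈ -19525.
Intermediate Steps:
a = -38771/2 (a = (283*(-274))/4 = (¼)*(-77542) = -38771/2 ≈ -19386.)
H = -149 (H = 7 - 156 = -149)
O(V, l) = 1 (O(V, l) = (V + l)/(V + l) = 1)
z(j) = -140 (z(j) = -11 - 129 = -140)
(a + z(12)) + O(H, 136) = (-38771/2 - 140) + 1 = -39051/2 + 1 = -39049/2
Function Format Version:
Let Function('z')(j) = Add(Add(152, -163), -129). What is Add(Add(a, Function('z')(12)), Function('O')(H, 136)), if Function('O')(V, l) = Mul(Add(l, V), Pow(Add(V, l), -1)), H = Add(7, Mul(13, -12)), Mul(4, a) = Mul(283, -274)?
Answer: Rational(-39049, 2) ≈ -19525.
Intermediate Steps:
a = Rational(-38771, 2) (a = Mul(Rational(1, 4), Mul(283, -274)) = Mul(Rational(1, 4), -77542) = Rational(-38771, 2) ≈ -19386.)
H = -149 (H = Add(7, -156) = -149)
Function('O')(V, l) = 1 (Function('O')(V, l) = Mul(Add(V, l), Pow(Add(V, l), -1)) = 1)
Function('z')(j) = -140 (Function('z')(j) = Add(-11, -129) = -140)
Add(Add(a, Function('z')(12)), Function('O')(H, 136)) = Add(Add(Rational(-38771, 2), -140), 1) = Add(Rational(-39051, 2), 1) = Rational(-39049, 2)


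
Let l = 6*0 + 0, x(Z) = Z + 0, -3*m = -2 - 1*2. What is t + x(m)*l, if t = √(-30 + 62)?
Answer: 4*√2 ≈ 5.6569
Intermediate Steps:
m = 4/3 (m = -(-2 - 1*2)/3 = -(-2 - 2)/3 = -⅓*(-4) = 4/3 ≈ 1.3333)
x(Z) = Z
l = 0 (l = 0 + 0 = 0)
t = 4*√2 (t = √32 = 4*√2 ≈ 5.6569)
t + x(m)*l = 4*√2 + (4/3)*0 = 4*√2 + 0 = 4*√2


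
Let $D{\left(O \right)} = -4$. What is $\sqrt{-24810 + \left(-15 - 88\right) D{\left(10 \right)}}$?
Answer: $i \sqrt{24398} \approx 156.2 i$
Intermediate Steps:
$\sqrt{-24810 + \left(-15 - 88\right) D{\left(10 \right)}} = \sqrt{-24810 + \left(-15 - 88\right) \left(-4\right)} = \sqrt{-24810 - -412} = \sqrt{-24810 + 412} = \sqrt{-24398} = i \sqrt{24398}$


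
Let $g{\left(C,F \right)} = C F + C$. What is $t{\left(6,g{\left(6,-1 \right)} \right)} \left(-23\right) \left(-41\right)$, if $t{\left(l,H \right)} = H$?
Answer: $0$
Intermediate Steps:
$g{\left(C,F \right)} = C + C F$
$t{\left(6,g{\left(6,-1 \right)} \right)} \left(-23\right) \left(-41\right) = 6 \left(1 - 1\right) \left(-23\right) \left(-41\right) = 6 \cdot 0 \left(-23\right) \left(-41\right) = 0 \left(-23\right) \left(-41\right) = 0 \left(-41\right) = 0$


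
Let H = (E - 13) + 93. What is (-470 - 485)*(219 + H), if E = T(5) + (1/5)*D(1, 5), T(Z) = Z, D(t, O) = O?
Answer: -291275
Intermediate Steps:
E = 6 (E = 5 + (1/5)*5 = 5 + (1*(⅕))*5 = 5 + (⅕)*5 = 5 + 1 = 6)
H = 86 (H = (6 - 13) + 93 = -7 + 93 = 86)
(-470 - 485)*(219 + H) = (-470 - 485)*(219 + 86) = -955*305 = -291275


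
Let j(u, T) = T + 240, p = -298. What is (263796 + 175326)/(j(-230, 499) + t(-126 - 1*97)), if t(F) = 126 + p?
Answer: 146374/189 ≈ 774.47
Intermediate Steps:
j(u, T) = 240 + T
t(F) = -172 (t(F) = 126 - 298 = -172)
(263796 + 175326)/(j(-230, 499) + t(-126 - 1*97)) = (263796 + 175326)/((240 + 499) - 172) = 439122/(739 - 172) = 439122/567 = 439122*(1/567) = 146374/189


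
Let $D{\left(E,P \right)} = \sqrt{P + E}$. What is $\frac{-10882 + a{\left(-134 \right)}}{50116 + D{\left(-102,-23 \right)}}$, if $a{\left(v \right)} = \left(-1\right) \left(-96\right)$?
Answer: $- \frac{540551176}{2511613581} + \frac{53930 i \sqrt{5}}{2511613581} \approx -0.21522 + 4.8013 \cdot 10^{-5} i$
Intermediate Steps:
$D{\left(E,P \right)} = \sqrt{E + P}$
$a{\left(v \right)} = 96$
$\frac{-10882 + a{\left(-134 \right)}}{50116 + D{\left(-102,-23 \right)}} = \frac{-10882 + 96}{50116 + \sqrt{-102 - 23}} = - \frac{10786}{50116 + \sqrt{-125}} = - \frac{10786}{50116 + 5 i \sqrt{5}}$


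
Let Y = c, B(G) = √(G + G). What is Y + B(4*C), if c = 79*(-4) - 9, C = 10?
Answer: -325 + 4*√5 ≈ -316.06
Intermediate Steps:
c = -325 (c = -316 - 9 = -325)
B(G) = √2*√G (B(G) = √(2*G) = √2*√G)
Y = -325
Y + B(4*C) = -325 + √2*√(4*10) = -325 + √2*√40 = -325 + √2*(2*√10) = -325 + 4*√5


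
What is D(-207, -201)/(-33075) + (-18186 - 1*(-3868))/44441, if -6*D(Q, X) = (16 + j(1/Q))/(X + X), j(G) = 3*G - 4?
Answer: -78814986892507/244630199690100 ≈ -0.32218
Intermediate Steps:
j(G) = -4 + 3*G
D(Q, X) = -(12 + 3/Q)/(12*X) (D(Q, X) = -(16 + (-4 + 3/Q))/(6*(X + X)) = -(12 + 3/Q)/(6*(2*X)) = -(12 + 3/Q)*1/(2*X)/6 = -(12 + 3/Q)/(12*X))
D(-207, -201)/(-33075) + (-18186 - 1*(-3868))/44441 = ((-¼ - 1*(-207))/(-207*(-201)))/(-33075) + (-18186 - 1*(-3868))/44441 = -1/207*(-1/201)*(-¼ + 207)*(-1/33075) + (-18186 + 3868)*(1/44441) = -1/207*(-1/201)*827/4*(-1/33075) - 14318*1/44441 = (827/166428)*(-1/33075) - 14318/44441 = -827/5504606100 - 14318/44441 = -78814986892507/244630199690100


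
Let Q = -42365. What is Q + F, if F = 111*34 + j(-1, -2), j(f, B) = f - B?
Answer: -38590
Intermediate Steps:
F = 3775 (F = 111*34 + (-1 - 1*(-2)) = 3774 + (-1 + 2) = 3774 + 1 = 3775)
Q + F = -42365 + 3775 = -38590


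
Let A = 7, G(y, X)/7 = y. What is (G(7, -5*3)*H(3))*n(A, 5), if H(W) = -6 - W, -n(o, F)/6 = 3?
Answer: 7938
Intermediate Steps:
G(y, X) = 7*y
n(o, F) = -18 (n(o, F) = -6*3 = -18)
(G(7, -5*3)*H(3))*n(A, 5) = ((7*7)*(-6 - 1*3))*(-18) = (49*(-6 - 3))*(-18) = (49*(-9))*(-18) = -441*(-18) = 7938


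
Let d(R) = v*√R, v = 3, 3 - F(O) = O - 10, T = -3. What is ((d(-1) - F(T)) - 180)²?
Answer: 38407 - 1176*I ≈ 38407.0 - 1176.0*I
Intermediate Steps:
F(O) = 13 - O (F(O) = 3 - (O - 10) = 3 - (-10 + O) = 3 + (10 - O) = 13 - O)
d(R) = 3*√R
((d(-1) - F(T)) - 180)² = ((3*√(-1) - (13 - 1*(-3))) - 180)² = ((3*I - (13 + 3)) - 180)² = ((3*I - 1*16) - 180)² = ((3*I - 16) - 180)² = ((-16 + 3*I) - 180)² = (-196 + 3*I)²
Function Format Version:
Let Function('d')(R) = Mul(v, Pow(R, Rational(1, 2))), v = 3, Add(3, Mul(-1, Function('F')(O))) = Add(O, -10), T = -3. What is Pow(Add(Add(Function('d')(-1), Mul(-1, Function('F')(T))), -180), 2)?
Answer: Add(38407, Mul(-1176, I)) ≈ Add(38407., Mul(-1176.0, I))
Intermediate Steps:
Function('F')(O) = Add(13, Mul(-1, O)) (Function('F')(O) = Add(3, Mul(-1, Add(O, -10))) = Add(3, Mul(-1, Add(-10, O))) = Add(3, Add(10, Mul(-1, O))) = Add(13, Mul(-1, O)))
Function('d')(R) = Mul(3, Pow(R, Rational(1, 2)))
Pow(Add(Add(Function('d')(-1), Mul(-1, Function('F')(T))), -180), 2) = Pow(Add(Add(Mul(3, Pow(-1, Rational(1, 2))), Mul(-1, Add(13, Mul(-1, -3)))), -180), 2) = Pow(Add(Add(Mul(3, I), Mul(-1, Add(13, 3))), -180), 2) = Pow(Add(Add(Mul(3, I), Mul(-1, 16)), -180), 2) = Pow(Add(Add(Mul(3, I), -16), -180), 2) = Pow(Add(Add(-16, Mul(3, I)), -180), 2) = Pow(Add(-196, Mul(3, I)), 2)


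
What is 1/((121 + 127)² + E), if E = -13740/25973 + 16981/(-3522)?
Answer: 91476906/5625706186831 ≈ 1.6261e-5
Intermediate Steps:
E = -489439793/91476906 (E = -13740*1/25973 + 16981*(-1/3522) = -13740/25973 - 16981/3522 = -489439793/91476906 ≈ -5.3504)
1/((121 + 127)² + E) = 1/((121 + 127)² - 489439793/91476906) = 1/(248² - 489439793/91476906) = 1/(61504 - 489439793/91476906) = 1/(5625706186831/91476906) = 91476906/5625706186831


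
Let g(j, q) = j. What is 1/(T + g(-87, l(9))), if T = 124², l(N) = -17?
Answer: 1/15289 ≈ 6.5407e-5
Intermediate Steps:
T = 15376
1/(T + g(-87, l(9))) = 1/(15376 - 87) = 1/15289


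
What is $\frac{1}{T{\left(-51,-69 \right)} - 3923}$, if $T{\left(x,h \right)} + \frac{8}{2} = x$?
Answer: $- \frac{1}{3978} \approx -0.00025138$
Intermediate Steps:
$T{\left(x,h \right)} = -4 + x$
$\frac{1}{T{\left(-51,-69 \right)} - 3923} = \frac{1}{\left(-4 - 51\right) - 3923} = \frac{1}{-55 - 3923} = \frac{1}{-3978} = - \frac{1}{3978}$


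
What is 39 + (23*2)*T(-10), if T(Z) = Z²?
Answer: 4639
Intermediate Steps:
39 + (23*2)*T(-10) = 39 + (23*2)*(-10)² = 39 + 46*100 = 39 + 4600 = 4639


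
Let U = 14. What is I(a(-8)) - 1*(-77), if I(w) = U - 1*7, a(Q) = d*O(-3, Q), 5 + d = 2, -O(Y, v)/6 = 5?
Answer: 84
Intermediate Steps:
O(Y, v) = -30 (O(Y, v) = -6*5 = -30)
d = -3 (d = -5 + 2 = -3)
a(Q) = 90 (a(Q) = -3*(-30) = 90)
I(w) = 7 (I(w) = 14 - 1*7 = 14 - 7 = 7)
I(a(-8)) - 1*(-77) = 7 - 1*(-77) = 7 + 77 = 84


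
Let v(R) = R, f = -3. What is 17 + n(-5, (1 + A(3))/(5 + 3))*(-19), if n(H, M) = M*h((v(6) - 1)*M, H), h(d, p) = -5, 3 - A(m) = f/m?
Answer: 611/8 ≈ 76.375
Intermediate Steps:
A(m) = 3 + 3/m (A(m) = 3 - (-3)/m = 3 + 3/m)
n(H, M) = -5*M (n(H, M) = M*(-5) = -5*M)
17 + n(-5, (1 + A(3))/(5 + 3))*(-19) = 17 - 5*(1 + (3 + 3/3))/(5 + 3)*(-19) = 17 - 5*(1 + (3 + 3*(⅓)))/8*(-19) = 17 - 5*(1 + (3 + 1))/8*(-19) = 17 - 5*(1 + 4)/8*(-19) = 17 - 25/8*(-19) = 17 + 475/8 = 611/8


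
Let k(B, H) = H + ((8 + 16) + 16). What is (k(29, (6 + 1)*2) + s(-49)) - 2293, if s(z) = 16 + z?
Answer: -2272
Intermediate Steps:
k(B, H) = 40 + H (k(B, H) = H + (24 + 16) = H + 40 = 40 + H)
(k(29, (6 + 1)*2) + s(-49)) - 2293 = ((40 + (6 + 1)*2) + (16 - 49)) - 2293 = ((40 + 7*2) - 33) - 2293 = ((40 + 14) - 33) - 2293 = (54 - 33) - 2293 = 21 - 2293 = -2272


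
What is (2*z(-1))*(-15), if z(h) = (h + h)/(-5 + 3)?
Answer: -30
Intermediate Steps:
z(h) = -h (z(h) = (2*h)/(-2) = (2*h)*(-½) = -h)
(2*z(-1))*(-15) = (2*(-1*(-1)))*(-15) = (2*1)*(-15) = 2*(-15) = -30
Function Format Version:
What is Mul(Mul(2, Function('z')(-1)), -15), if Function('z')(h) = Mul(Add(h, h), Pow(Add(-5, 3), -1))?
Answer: -30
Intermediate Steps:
Function('z')(h) = Mul(-1, h) (Function('z')(h) = Mul(Mul(2, h), Pow(-2, -1)) = Mul(Mul(2, h), Rational(-1, 2)) = Mul(-1, h))
Mul(Mul(2, Function('z')(-1)), -15) = Mul(Mul(2, Mul(-1, -1)), -15) = Mul(Mul(2, 1), -15) = Mul(2, -15) = -30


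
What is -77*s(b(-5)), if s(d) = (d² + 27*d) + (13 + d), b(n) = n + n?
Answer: 12859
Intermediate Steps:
b(n) = 2*n
s(d) = 13 + d² + 28*d
-77*s(b(-5)) = -77*(13 + (2*(-5))² + 28*(2*(-5))) = -77*(13 + (-10)² + 28*(-10)) = -77*(13 + 100 - 280) = -77*(-167) = 12859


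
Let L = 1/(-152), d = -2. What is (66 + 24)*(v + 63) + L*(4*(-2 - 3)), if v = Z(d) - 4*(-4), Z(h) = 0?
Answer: 270185/38 ≈ 7110.1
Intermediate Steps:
v = 16 (v = 0 - 4*(-4) = 0 + 16 = 16)
L = -1/152 ≈ -0.0065789
(66 + 24)*(v + 63) + L*(4*(-2 - 3)) = (66 + 24)*(16 + 63) - (-2 - 3)/38 = 90*79 - (-5)/38 = 7110 - 1/152*(-20) = 7110 + 5/38 = 270185/38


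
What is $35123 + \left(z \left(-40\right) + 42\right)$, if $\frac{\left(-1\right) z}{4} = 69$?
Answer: $46205$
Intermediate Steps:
$z = -276$ ($z = \left(-4\right) 69 = -276$)
$35123 + \left(z \left(-40\right) + 42\right) = 35123 + \left(\left(-276\right) \left(-40\right) + 42\right) = 35123 + \left(11040 + 42\right) = 35123 + 11082 = 46205$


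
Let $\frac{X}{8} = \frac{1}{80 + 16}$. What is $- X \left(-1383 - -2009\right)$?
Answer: $- \frac{313}{6} \approx -52.167$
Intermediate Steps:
$X = \frac{1}{12}$ ($X = \frac{8}{80 + 16} = \frac{8}{96} = 8 \cdot \frac{1}{96} = \frac{1}{12} \approx 0.083333$)
$- X \left(-1383 - -2009\right) = \left(-1\right) \frac{1}{12} \left(-1383 - -2009\right) = - \frac{-1383 + 2009}{12} = \left(- \frac{1}{12}\right) 626 = - \frac{313}{6}$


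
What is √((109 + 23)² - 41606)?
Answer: I*√24182 ≈ 155.51*I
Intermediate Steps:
√((109 + 23)² - 41606) = √(132² - 41606) = √(17424 - 41606) = √(-24182) = I*√24182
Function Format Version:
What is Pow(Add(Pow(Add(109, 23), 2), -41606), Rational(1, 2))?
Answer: Mul(I, Pow(24182, Rational(1, 2))) ≈ Mul(155.51, I)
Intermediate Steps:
Pow(Add(Pow(Add(109, 23), 2), -41606), Rational(1, 2)) = Pow(Add(Pow(132, 2), -41606), Rational(1, 2)) = Pow(Add(17424, -41606), Rational(1, 2)) = Pow(-24182, Rational(1, 2)) = Mul(I, Pow(24182, Rational(1, 2)))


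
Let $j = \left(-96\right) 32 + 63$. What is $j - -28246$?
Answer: $25237$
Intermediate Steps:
$j = -3009$ ($j = -3072 + 63 = -3009$)
$j - -28246 = -3009 - -28246 = -3009 + 28246 = 25237$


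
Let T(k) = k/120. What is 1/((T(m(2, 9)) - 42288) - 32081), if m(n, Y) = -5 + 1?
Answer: -30/2231071 ≈ -1.3446e-5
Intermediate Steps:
m(n, Y) = -4
T(k) = k/120 (T(k) = k*(1/120) = k/120)
1/((T(m(2, 9)) - 42288) - 32081) = 1/(((1/120)*(-4) - 42288) - 32081) = 1/((-1/30 - 42288) - 32081) = 1/(-1268641/30 - 32081) = 1/(-2231071/30) = -30/2231071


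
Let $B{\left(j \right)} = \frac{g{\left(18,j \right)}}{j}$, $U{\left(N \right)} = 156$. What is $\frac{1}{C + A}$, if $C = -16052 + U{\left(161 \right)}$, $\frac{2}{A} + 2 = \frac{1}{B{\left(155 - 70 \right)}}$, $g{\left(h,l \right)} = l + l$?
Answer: $- \frac{3}{47692} \approx -6.2904 \cdot 10^{-5}$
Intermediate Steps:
$g{\left(h,l \right)} = 2 l$
$B{\left(j \right)} = 2$ ($B{\left(j \right)} = \frac{2 j}{j} = 2$)
$A = - \frac{4}{3}$ ($A = \frac{2}{-2 + \frac{1}{2}} = \frac{2}{- \frac{3}{2}} = 2 \left(- \frac{2}{3}\right) = - \frac{4}{3} \approx -1.3333$)
$C = -15896$ ($C = -16052 + 156 = -15896$)
$\frac{1}{C + A} = \frac{1}{-15896 - \frac{4}{3}} = \frac{1}{- \frac{47692}{3}} = - \frac{3}{47692}$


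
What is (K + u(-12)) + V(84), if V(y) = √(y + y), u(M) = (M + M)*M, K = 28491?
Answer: 28779 + 2*√42 ≈ 28792.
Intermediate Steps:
u(M) = 2*M² (u(M) = (2*M)*M = 2*M²)
V(y) = √2*√y (V(y) = √(2*y) = √2*√y)
(K + u(-12)) + V(84) = (28491 + 2*(-12)²) + √2*√84 = (28491 + 2*144) + √2*(2*√21) = (28491 + 288) + 2*√42 = 28779 + 2*√42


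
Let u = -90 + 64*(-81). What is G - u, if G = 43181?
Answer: 48455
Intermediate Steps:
u = -5274 (u = -90 - 5184 = -5274)
G - u = 43181 - 1*(-5274) = 43181 + 5274 = 48455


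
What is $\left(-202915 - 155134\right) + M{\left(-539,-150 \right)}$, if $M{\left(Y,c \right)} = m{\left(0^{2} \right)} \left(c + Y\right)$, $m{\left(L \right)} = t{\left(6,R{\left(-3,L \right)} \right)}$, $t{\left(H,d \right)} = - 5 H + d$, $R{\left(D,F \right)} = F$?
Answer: $-337379$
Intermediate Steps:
$t{\left(H,d \right)} = d - 5 H$
$m{\left(L \right)} = -30 + L$ ($m{\left(L \right)} = L - 30 = -30 + L$)
$M{\left(Y,c \right)} = - 30 Y - 30 c$ ($M{\left(Y,c \right)} = \left(-30 + 0^{2}\right) \left(c + Y\right) = \left(-30 + 0\right) \left(Y + c\right) = - 30 \left(Y + c\right) = - 30 Y - 30 c$)
$\left(-202915 - 155134\right) + M{\left(-539,-150 \right)} = \left(-202915 - 155134\right) - -20670 = -358049 + \left(16170 + 4500\right) = -358049 + 20670 = -337379$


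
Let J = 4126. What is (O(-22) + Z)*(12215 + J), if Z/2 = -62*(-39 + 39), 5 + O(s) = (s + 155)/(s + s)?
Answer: -5768373/44 ≈ -1.3110e+5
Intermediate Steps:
O(s) = -5 + (155 + s)/(2*s) (O(s) = -5 + (s + 155)/(s + s) = -5 + (155 + s)/((2*s)) = -5 + (155 + s)*(1/(2*s)) = -5 + (155 + s)/(2*s))
Z = 0 (Z = 2*(-62*(-39 + 39)) = 2*(-62*0) = 2*0 = 0)
(O(-22) + Z)*(12215 + J) = ((1/2)*(155 - 9*(-22))/(-22) + 0)*(12215 + 4126) = ((1/2)*(-1/22)*(155 + 198) + 0)*16341 = ((1/2)*(-1/22)*353 + 0)*16341 = (-353/44 + 0)*16341 = -353/44*16341 = -5768373/44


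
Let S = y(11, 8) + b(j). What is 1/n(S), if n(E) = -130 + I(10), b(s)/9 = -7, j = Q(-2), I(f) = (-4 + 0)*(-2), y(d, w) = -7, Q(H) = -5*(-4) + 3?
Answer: -1/122 ≈ -0.0081967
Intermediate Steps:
Q(H) = 23 (Q(H) = 20 + 3 = 23)
I(f) = 8 (I(f) = -4*(-2) = 8)
j = 23
b(s) = -63 (b(s) = 9*(-7) = -63)
S = -70 (S = -7 - 63 = -70)
n(E) = -122 (n(E) = -130 + 8 = -122)
1/n(S) = 1/(-122) = -1/122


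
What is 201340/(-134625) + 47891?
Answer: 1289424907/26925 ≈ 47890.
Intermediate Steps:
201340/(-134625) + 47891 = 201340*(-1/134625) + 47891 = -40268/26925 + 47891 = 1289424907/26925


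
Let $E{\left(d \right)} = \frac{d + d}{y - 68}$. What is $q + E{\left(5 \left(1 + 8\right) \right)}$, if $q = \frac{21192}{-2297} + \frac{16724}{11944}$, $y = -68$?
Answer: $- \frac{1979292815}{233200628} \approx -8.4875$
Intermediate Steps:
$E{\left(d \right)} = - \frac{d}{68}$ ($E{\left(d \right)} = \frac{d + d}{-68 - 68} = \frac{2 d}{-136} = 2 d \left(- \frac{1}{136}\right) = - \frac{d}{68}$)
$q = - \frac{53675555}{6858842}$ ($q = 21192 \left(- \frac{1}{2297}\right) + 16724 \cdot \frac{1}{11944} = - \frac{21192}{2297} + \frac{4181}{2986} = - \frac{53675555}{6858842} \approx -7.8257$)
$q + E{\left(5 \left(1 + 8\right) \right)} = - \frac{53675555}{6858842} - \frac{5 \left(1 + 8\right)}{68} = - \frac{53675555}{6858842} - \frac{5 \cdot 9}{68} = - \frac{53675555}{6858842} - \frac{45}{68} = - \frac{1979292815}{233200628}$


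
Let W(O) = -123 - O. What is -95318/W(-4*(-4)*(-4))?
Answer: 95318/59 ≈ 1615.6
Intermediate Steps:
-95318/W(-4*(-4)*(-4)) = -95318/(-123 - (-4*(-4))*(-4)) = -95318/(-123 - 16*(-4)) = -95318/(-123 - 1*(-64)) = -95318/(-123 + 64) = -95318/(-59) = -95318*(-1/59) = 95318/59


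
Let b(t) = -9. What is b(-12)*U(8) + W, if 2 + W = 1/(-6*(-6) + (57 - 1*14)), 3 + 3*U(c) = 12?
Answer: -2290/79 ≈ -28.987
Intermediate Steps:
U(c) = 3 (U(c) = -1 + (⅓)*12 = -1 + 4 = 3)
W = -157/79 (W = -2 + 1/(-6*(-6) + (57 - 1*14)) = -2 + 1/(36 + (57 - 14)) = -2 + 1/(36 + 43) = -2 + 1/79 = -157/79 ≈ -1.9873)
b(-12)*U(8) + W = -9*3 - 157/79 = -27 - 157/79 = -2290/79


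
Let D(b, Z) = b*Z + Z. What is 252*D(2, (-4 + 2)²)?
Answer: 3024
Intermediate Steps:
D(b, Z) = Z + Z*b (D(b, Z) = Z*b + Z = Z + Z*b)
252*D(2, (-4 + 2)²) = 252*((-4 + 2)²*(1 + 2)) = 252*((-2)²*3) = 252*(4*3) = 252*12 = 3024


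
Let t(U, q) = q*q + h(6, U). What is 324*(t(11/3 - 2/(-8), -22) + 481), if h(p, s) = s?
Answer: 313929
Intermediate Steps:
t(U, q) = U + q² (t(U, q) = q*q + U = q² + U = U + q²)
324*(t(11/3 - 2/(-8), -22) + 481) = 324*(((11/3 - 2/(-8)) + (-22)²) + 481) = 324*(((11*(⅓) - 2*(-⅛)) + 484) + 481) = 324*(((11/3 + ¼) + 484) + 481) = 324*((47/12 + 484) + 481) = 324*(5855/12 + 481) = 324*(11627/12) = 313929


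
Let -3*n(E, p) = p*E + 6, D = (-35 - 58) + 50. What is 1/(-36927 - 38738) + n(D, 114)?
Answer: 123485279/75665 ≈ 1632.0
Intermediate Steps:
D = -43 (D = -93 + 50 = -43)
n(E, p) = -2 - E*p/3 (n(E, p) = -(p*E + 6)/3 = -(E*p + 6)/3 = -(6 + E*p)/3 = -2 - E*p/3)
1/(-36927 - 38738) + n(D, 114) = 1/(-36927 - 38738) + (-2 - ⅓*(-43)*114) = 1/(-75665) + (-2 + 1634) = -1/75665 + 1632 = 123485279/75665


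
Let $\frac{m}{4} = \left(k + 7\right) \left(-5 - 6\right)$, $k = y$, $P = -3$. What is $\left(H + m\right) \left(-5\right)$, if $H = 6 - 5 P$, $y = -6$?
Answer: $115$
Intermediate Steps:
$k = -6$
$H = 21$ ($H = 6 - -15 = 6 + 15 = 21$)
$m = -44$ ($m = 4 \left(-6 + 7\right) \left(-5 - 6\right) = 4 \cdot 1 \left(-11\right) = 4 \left(-11\right) = -44$)
$\left(H + m\right) \left(-5\right) = \left(21 - 44\right) \left(-5\right) = \left(-23\right) \left(-5\right) = 115$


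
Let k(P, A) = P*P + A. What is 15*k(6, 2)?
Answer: 570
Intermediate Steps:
k(P, A) = A + P**2 (k(P, A) = P**2 + A = A + P**2)
15*k(6, 2) = 15*(2 + 6**2) = 15*(2 + 36) = 15*38 = 570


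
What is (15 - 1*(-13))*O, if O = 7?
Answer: 196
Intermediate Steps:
(15 - 1*(-13))*O = (15 - 1*(-13))*7 = (15 + 13)*7 = 28*7 = 196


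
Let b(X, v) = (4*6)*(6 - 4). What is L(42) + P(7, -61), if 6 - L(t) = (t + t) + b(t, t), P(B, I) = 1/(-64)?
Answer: -8065/64 ≈ -126.02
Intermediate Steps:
P(B, I) = -1/64
b(X, v) = 48 (b(X, v) = 24*2 = 48)
L(t) = -42 - 2*t (L(t) = 6 - ((t + t) + 48) = 6 - (2*t + 48) = 6 - (48 + 2*t) = 6 + (-48 - 2*t) = -42 - 2*t)
L(42) + P(7, -61) = (-42 - 2*42) - 1/64 = (-42 - 84) - 1/64 = -126 - 1/64 = -8065/64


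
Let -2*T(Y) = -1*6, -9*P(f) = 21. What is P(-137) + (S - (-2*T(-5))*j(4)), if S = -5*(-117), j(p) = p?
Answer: 1820/3 ≈ 606.67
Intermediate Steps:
P(f) = -7/3 (P(f) = -⅑*21 = -7/3)
T(Y) = 3 (T(Y) = -(-1)*6/2 = -½*(-6) = 3)
S = 585
P(-137) + (S - (-2*T(-5))*j(4)) = -7/3 + (585 - (-2*3)*4) = -7/3 + (585 - (-6)*4) = -7/3 + (585 - 1*(-24)) = -7/3 + (585 + 24) = -7/3 + 609 = 1820/3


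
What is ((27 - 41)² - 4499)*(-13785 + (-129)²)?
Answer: -12289368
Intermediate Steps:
((27 - 41)² - 4499)*(-13785 + (-129)²) = ((-14)² - 4499)*(-13785 + 16641) = (196 - 4499)*2856 = -4303*2856 = -12289368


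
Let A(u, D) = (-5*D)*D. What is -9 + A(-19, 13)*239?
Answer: -201964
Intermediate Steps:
A(u, D) = -5*D²
-9 + A(-19, 13)*239 = -9 - 5*13²*239 = -9 - 5*169*239 = -9 - 845*239 = -9 - 201955 = -201964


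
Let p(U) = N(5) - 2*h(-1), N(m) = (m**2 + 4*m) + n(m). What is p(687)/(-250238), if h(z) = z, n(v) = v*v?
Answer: -36/125119 ≈ -0.00028773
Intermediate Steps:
n(v) = v**2
N(m) = 2*m**2 + 4*m (N(m) = (m**2 + 4*m) + m**2 = 2*m**2 + 4*m)
p(U) = 72 (p(U) = 2*5*(2 + 5) - 2*(-1) = 2*5*7 + 2 = 70 + 2 = 72)
p(687)/(-250238) = 72/(-250238) = 72*(-1/250238) = -36/125119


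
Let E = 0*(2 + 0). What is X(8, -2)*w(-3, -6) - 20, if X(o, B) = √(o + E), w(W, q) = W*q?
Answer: -20 + 36*√2 ≈ 30.912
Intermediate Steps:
E = 0 (E = 0*2 = 0)
X(o, B) = √o (X(o, B) = √(o + 0) = √o)
X(8, -2)*w(-3, -6) - 20 = √8*(-3*(-6)) - 20 = (2*√2)*18 - 20 = 36*√2 - 20 = -20 + 36*√2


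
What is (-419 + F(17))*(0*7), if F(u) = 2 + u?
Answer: 0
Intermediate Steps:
(-419 + F(17))*(0*7) = (-419 + (2 + 17))*(0*7) = (-419 + 19)*0 = -400*0 = 0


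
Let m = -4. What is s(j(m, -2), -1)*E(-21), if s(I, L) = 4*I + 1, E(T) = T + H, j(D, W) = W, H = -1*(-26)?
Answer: -35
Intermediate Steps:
H = 26
E(T) = 26 + T (E(T) = T + 26 = 26 + T)
s(I, L) = 1 + 4*I
s(j(m, -2), -1)*E(-21) = (1 + 4*(-2))*(26 - 21) = (1 - 8)*5 = -7*5 = -35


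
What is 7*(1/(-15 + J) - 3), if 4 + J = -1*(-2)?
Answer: -364/17 ≈ -21.412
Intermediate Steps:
J = -2 (J = -4 - 1*(-2) = -4 + 2 = -2)
7*(1/(-15 + J) - 3) = 7*(1/(-15 - 2) - 3) = 7*(1/(-17) - 3) = 7*(-1/17 - 3) = 7*(-52/17) = -364/17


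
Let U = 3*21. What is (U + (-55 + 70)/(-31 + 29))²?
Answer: 12321/4 ≈ 3080.3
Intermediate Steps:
U = 63
(U + (-55 + 70)/(-31 + 29))² = (63 + (-55 + 70)/(-31 + 29))² = (63 + 15/(-2))² = (63 + 15*(-½))² = (63 - 15/2)² = (111/2)² = 12321/4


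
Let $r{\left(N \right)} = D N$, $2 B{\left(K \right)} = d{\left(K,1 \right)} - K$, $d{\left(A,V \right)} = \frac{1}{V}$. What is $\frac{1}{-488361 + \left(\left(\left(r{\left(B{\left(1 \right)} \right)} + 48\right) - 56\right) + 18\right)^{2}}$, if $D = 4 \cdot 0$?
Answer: $- \frac{1}{488261} \approx -2.0481 \cdot 10^{-6}$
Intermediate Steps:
$D = 0$
$B{\left(K \right)} = \frac{1}{2} - \frac{K}{2}$ ($B{\left(K \right)} = \frac{1^{-1} - K}{2} = \frac{1 - K}{2} = \frac{1}{2} - \frac{K}{2}$)
$r{\left(N \right)} = 0$ ($r{\left(N \right)} = 0 N = 0$)
$\frac{1}{-488361 + \left(\left(\left(r{\left(B{\left(1 \right)} \right)} + 48\right) - 56\right) + 18\right)^{2}} = \frac{1}{-488361 + \left(\left(\left(0 + 48\right) - 56\right) + 18\right)^{2}} = \frac{1}{-488361 + \left(\left(48 - 56\right) + 18\right)^{2}} = \frac{1}{-488361 + \left(-8 + 18\right)^{2}} = \frac{1}{-488361 + 10^{2}} = \frac{1}{-488361 + 100} = \frac{1}{-488261} = - \frac{1}{488261}$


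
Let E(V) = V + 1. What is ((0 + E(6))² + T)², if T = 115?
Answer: 26896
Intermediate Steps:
E(V) = 1 + V
((0 + E(6))² + T)² = ((0 + (1 + 6))² + 115)² = ((0 + 7)² + 115)² = (7² + 115)² = (49 + 115)² = 164² = 26896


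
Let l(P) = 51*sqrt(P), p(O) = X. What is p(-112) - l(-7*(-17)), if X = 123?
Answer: 123 - 51*sqrt(119) ≈ -433.34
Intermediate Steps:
p(O) = 123
p(-112) - l(-7*(-17)) = 123 - 51*sqrt(-7*(-17)) = 123 - 51*sqrt(119)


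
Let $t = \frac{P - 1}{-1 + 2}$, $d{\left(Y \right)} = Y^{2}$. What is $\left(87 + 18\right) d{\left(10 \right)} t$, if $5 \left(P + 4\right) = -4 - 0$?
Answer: $-60900$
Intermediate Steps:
$P = - \frac{24}{5}$ ($P = -4 + \frac{-4 - 0}{5} = -4 + \frac{-4 + 0}{5} = -4 + \frac{1}{5} \left(-4\right) = -4 - \frac{4}{5} = - \frac{24}{5} \approx -4.8$)
$t = - \frac{29}{5}$ ($t = \frac{- \frac{24}{5} - 1}{-1 + 2} = - \frac{29}{5 \cdot 1} = \left(- \frac{29}{5}\right) 1 = - \frac{29}{5} \approx -5.8$)
$\left(87 + 18\right) d{\left(10 \right)} t = \left(87 + 18\right) 10^{2} \left(- \frac{29}{5}\right) = 105 \cdot 100 \left(- \frac{29}{5}\right) = 10500 \left(- \frac{29}{5}\right) = -60900$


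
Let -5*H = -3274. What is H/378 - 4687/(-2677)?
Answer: 8811464/2529765 ≈ 3.4831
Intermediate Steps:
H = 3274/5 (H = -⅕*(-3274) = 3274/5 ≈ 654.80)
H/378 - 4687/(-2677) = (3274/5)/378 - 4687/(-2677) = (3274/5)*(1/378) - 4687*(-1/2677) = 1637/945 + 4687/2677 = 8811464/2529765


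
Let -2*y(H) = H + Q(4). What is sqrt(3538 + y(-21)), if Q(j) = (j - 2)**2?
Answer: sqrt(14186)/2 ≈ 59.552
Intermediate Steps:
Q(j) = (-2 + j)**2
y(H) = -2 - H/2 (y(H) = -(H + (-2 + 4)**2)/2 = -(H + 2**2)/2 = -(H + 4)/2 = -(4 + H)/2 = -2 - H/2)
sqrt(3538 + y(-21)) = sqrt(3538 + (-2 - 1/2*(-21))) = sqrt(3538 + (-2 + 21/2)) = sqrt(3538 + 17/2) = sqrt(7093/2) = sqrt(14186)/2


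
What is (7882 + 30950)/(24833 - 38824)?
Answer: -38832/13991 ≈ -2.7755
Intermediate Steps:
(7882 + 30950)/(24833 - 38824) = 38832/(-13991) = 38832*(-1/13991) = -38832/13991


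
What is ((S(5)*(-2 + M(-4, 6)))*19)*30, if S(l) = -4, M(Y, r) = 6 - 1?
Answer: -6840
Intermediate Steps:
M(Y, r) = 5
((S(5)*(-2 + M(-4, 6)))*19)*30 = (-4*(-2 + 5)*19)*30 = (-4*3*19)*30 = -12*19*30 = -228*30 = -6840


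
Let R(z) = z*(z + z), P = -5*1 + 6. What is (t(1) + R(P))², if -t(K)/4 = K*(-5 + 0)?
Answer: 484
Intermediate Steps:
t(K) = 20*K (t(K) = -4*K*(-5 + 0) = -4*K*(-5) = -(-20)*K = 20*K)
P = 1 (P = -5 + 6 = 1)
R(z) = 2*z² (R(z) = z*(2*z) = 2*z²)
(t(1) + R(P))² = (20*1 + 2*1²)² = (20 + 2*1)² = (20 + 2)² = 22² = 484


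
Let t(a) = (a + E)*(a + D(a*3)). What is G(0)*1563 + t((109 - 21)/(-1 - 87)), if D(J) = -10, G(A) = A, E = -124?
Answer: 1375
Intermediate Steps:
t(a) = (-124 + a)*(-10 + a) (t(a) = (a - 124)*(a - 10) = (-124 + a)*(-10 + a))
G(0)*1563 + t((109 - 21)/(-1 - 87)) = 0*1563 + (1240 + ((109 - 21)/(-1 - 87))**2 - 134*(109 - 21)/(-1 - 87)) = 0 + (1240 + (88/(-88))**2 - 11792/(-88)) = 0 + (1240 + (88*(-1/88))**2 - 11792*(-1)/88) = 0 + (1240 + (-1)**2 - 134*(-1)) = 0 + (1240 + 1 + 134) = 0 + 1375 = 1375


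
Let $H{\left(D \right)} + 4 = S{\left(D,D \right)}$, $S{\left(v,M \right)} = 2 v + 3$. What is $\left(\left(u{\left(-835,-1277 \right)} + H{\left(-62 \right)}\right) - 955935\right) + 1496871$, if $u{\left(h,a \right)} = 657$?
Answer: $541468$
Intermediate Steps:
$S{\left(v,M \right)} = 3 + 2 v$
$H{\left(D \right)} = -1 + 2 D$ ($H{\left(D \right)} = -4 + \left(3 + 2 D\right) = -1 + 2 D$)
$\left(\left(u{\left(-835,-1277 \right)} + H{\left(-62 \right)}\right) - 955935\right) + 1496871 = \left(\left(657 + \left(-1 + 2 \left(-62\right)\right)\right) - 955935\right) + 1496871 = \left(\left(657 - 125\right) - 955935\right) + 1496871 = \left(532 - 955935\right) + 1496871 = -955403 + 1496871 = 541468$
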